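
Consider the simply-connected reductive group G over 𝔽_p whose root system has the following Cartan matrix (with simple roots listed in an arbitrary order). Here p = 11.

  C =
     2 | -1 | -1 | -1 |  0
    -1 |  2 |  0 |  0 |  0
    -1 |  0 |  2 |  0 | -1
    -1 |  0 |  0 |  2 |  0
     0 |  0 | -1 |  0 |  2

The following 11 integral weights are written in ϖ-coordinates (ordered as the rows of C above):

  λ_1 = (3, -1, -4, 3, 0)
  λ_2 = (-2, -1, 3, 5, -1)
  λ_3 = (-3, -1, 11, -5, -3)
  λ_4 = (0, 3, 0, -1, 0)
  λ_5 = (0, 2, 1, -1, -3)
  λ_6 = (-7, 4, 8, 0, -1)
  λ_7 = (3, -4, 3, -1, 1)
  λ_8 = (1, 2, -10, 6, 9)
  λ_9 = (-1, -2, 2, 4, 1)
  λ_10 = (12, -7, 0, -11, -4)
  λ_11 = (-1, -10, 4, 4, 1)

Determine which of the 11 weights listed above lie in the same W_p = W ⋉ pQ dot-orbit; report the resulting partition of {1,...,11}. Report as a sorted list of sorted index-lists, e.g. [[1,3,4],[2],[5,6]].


Type D_5, rank 5, |W|=1920; reorder rows/cols to standard.

Ā_11 reps of the 11 weights (D_5, coords as presented):

  [1] (1, 0, 1, 4, 2)
  [2] (0, 1, 2, 5, 0)
  [3] (1, 4, 1, 0, 1)
  [4] (1, 4, 1, 0, 1)
  [5] (1, 3, 0, 0, 2)
  [6] (0, 1, 2, 5, 0)
  [7] (1, 3, 0, 0, 2)
  [8] (1, 4, 1, 0, 1)
  [9] (1, 0, 1, 4, 2)
  [10] (0, 1, 2, 5, 0)
  [11] (1, 0, 1, 4, 2)

4 distinct reps among the 11 weights ⇒ 4 W_11-linkage classes:

[[1, 9, 11], [2, 6, 10], [3, 4, 8], [5, 7]]


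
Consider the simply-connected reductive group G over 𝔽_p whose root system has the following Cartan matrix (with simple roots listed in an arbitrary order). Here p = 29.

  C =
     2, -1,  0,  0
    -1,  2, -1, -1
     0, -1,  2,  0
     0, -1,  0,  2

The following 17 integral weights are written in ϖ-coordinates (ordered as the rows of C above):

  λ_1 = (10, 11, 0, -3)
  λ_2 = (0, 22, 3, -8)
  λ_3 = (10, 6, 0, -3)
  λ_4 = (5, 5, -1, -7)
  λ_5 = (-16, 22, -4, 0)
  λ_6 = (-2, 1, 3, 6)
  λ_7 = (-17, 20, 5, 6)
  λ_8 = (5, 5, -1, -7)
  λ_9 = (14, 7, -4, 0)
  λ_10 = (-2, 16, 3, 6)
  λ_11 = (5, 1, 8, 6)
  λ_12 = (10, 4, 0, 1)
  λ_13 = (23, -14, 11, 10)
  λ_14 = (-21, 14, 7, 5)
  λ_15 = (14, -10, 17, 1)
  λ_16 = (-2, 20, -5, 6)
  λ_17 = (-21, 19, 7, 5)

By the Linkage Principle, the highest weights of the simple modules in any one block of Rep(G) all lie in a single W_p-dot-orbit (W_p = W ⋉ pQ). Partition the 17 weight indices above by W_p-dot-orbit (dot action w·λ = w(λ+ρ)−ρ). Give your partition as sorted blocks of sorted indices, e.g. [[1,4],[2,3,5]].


Root system D_4: the 4×4 matrix C matches after relabeling.

W_29-reps of the 17 weights in Ā_29 (same 4-coord order as C):

  1: (11, 5, 1, 2)
  2: (1, 1, 4, 7)
  3: (11, 5, 1, 2)
  4: (6, 0, 0, 6)
  5: (15, 5, 3, 1)
  6: (1, 1, 4, 7)
  7: (11, 5, 1, 2)
  8: (6, 0, 0, 6)
  9: (15, 5, 3, 1)
  10: (1, 1, 4, 7)
  11: (6, 2, 9, 7)
  12: (11, 5, 1, 2)
  13: (11, 5, 1, 2)
  14: (15, 5, 3, 1)
  15: (6, 2, 9, 7)
  16: (1, 1, 4, 7)
  17: (15, 5, 3, 1)

Linkage partition of the 17 weights (5 classes, p=29):

[[1, 3, 7, 12, 13], [2, 6, 10, 16], [4, 8], [5, 9, 14, 17], [11, 15]]


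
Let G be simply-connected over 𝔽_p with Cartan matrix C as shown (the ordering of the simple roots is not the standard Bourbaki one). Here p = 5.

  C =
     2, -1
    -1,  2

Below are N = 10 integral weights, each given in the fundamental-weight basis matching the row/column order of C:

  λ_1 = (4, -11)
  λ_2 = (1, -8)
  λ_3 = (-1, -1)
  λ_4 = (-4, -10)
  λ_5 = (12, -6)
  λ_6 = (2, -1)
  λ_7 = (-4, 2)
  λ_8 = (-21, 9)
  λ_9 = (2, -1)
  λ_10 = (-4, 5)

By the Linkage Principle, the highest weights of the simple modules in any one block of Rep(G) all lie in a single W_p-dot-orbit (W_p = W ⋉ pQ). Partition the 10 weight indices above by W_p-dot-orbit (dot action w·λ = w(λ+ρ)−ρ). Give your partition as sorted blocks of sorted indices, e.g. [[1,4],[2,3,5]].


Type A_2, rank 2, |W|=6; reorder rows/cols to standard.

Folding the 10 weights λ_j+ρ into Ā_5 (reps in the given 2-coord order):

  [1] (0, 0);  [2] (3, 0);  [3] (0, 0);  [4] (2, 2);  [5] (3, 0);  [6] (3, 0);  [7] (3, 0);  [8] (0, 0);  [9] (3, 0);  [10] (2, 2)

3 distinct reps among the 10 weights ⇒ 3 W_5-linkage classes:

[[1, 3, 8], [2, 5, 6, 7, 9], [4, 10]]


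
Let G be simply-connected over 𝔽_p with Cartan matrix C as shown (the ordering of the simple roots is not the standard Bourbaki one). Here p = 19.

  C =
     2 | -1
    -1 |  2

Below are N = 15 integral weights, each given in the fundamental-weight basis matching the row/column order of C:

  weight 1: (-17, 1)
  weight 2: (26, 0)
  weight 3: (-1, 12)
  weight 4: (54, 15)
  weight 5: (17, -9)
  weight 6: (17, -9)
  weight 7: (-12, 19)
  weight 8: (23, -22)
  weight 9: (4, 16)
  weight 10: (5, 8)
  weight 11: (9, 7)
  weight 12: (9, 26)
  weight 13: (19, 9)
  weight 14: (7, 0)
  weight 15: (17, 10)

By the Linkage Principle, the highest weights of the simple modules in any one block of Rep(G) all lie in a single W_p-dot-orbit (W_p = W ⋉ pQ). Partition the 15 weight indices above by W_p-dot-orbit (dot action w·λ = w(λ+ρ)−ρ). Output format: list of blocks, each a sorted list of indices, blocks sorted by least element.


Cartan matrix: type A_2 (|W|=6); un-permuting the 2 rows.

Alcove-folded reps (p=19, 15 weights, presented ϖ-order):

    [1] (2, 14)
    [2] (10, 8)
    [3] (0, 13)
    [4] (2, 14)
    [5] (10, 8)
    [6] (10, 8)
    [7] (10, 8)
    [8] (2, 14)
    [9] (2, 14)
    [10] (6, 9)
    [11] (10, 8)
    [12] (8, 1)
    [13] (8, 1)
    [14] (8, 1)
    [15] (8, 1)

5 distinct reps among the 15 weights ⇒ 5 W_19-linkage classes:

[[1, 4, 8, 9], [2, 5, 6, 7, 11], [3], [10], [12, 13, 14, 15]]


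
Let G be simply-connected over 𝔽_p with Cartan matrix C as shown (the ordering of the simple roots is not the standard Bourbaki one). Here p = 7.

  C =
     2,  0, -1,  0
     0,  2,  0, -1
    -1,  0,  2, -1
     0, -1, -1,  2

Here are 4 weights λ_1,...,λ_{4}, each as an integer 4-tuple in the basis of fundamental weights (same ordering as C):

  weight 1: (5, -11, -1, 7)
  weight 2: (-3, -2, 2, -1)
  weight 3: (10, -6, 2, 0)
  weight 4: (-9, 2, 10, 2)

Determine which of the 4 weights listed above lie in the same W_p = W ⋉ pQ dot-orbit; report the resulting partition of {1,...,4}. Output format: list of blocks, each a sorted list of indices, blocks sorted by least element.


Dynkin diagram of C (from the 6 off-diagonal −1 entries): A_4.

λ_j+ρ reflected into Ā_7 (⟨·,θ^∨⟩≤7); 4-tuples as given:

  1: (2, 0, 0, 1)
  2: (2, 0, 0, 1)
  3: (1, 3, 2, 1)
  4: (1, 3, 2, 1)

These 4 weights hit 2 W_7-dot-orbits; sizes (2, 2):

[[1, 2], [3, 4]]


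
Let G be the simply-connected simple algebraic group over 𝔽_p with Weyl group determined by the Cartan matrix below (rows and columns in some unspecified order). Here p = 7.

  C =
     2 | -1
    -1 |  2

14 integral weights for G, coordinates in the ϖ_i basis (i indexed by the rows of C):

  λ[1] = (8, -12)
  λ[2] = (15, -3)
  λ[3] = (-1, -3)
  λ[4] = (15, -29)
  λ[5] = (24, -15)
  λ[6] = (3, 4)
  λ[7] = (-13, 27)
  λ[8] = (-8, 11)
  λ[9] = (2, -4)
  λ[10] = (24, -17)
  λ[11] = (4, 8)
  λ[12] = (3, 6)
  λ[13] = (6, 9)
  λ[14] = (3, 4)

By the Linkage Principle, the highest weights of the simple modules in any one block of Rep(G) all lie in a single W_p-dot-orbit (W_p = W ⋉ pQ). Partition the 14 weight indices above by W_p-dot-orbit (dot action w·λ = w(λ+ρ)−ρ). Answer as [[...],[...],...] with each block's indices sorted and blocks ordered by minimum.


Type A_2, rank 2, |W|=6; reorder rows/cols to standard.

Alcove-folded reps (p=7, 14 weights, presented ϖ-order):

  1: (2, 3) · 2: (2, 5) · 3: (2, 0) · 4: (2, 0) · 5: (0, 3) · 6: (2, 3) · 7: (2, 0) · 8: (2, 0) · 9: (0, 3) · 10: (2, 3) · 11: (2, 0) · 12: (0, 3) · 13: (0, 3) · 14: (2, 3)

Grouping the 14 weights by Ā_7-representative: 4 linkage classes.

[[1, 6, 10, 14], [2], [3, 4, 7, 8, 11], [5, 9, 12, 13]]


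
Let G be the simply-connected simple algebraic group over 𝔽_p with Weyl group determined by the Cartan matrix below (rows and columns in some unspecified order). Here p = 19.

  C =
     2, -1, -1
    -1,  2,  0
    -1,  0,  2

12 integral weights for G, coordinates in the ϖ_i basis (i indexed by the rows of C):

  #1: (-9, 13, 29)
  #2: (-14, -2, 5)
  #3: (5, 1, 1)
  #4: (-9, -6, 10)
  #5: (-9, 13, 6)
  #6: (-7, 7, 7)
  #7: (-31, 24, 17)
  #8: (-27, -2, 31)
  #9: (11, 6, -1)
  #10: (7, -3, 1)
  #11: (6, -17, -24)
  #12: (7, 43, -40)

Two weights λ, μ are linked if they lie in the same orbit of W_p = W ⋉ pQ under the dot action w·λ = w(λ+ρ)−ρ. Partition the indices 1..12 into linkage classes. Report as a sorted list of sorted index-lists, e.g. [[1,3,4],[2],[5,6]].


Dynkin diagram of C (from the 4 off-diagonal −1 entries): A_3.

λ_j+ρ reflected into Ā_19 (⟨·,θ^∨⟩≤19); 3-tuples as given:

  λ_1 → (3, 8, 2) · λ_2 → (7, 6, 1) · λ_3 → (6, 2, 2) · λ_4 → (3, 8, 2) · λ_5 → (7, 6, 1) · λ_6 → (6, 2, 2) · λ_7 → (7, 6, 1) · λ_8 → (7, 6, 1) · λ_9 → (12, 7, 0) · λ_10 → (6, 2, 2) · λ_11 → (3, 3, 4) · λ_12 → (7, 6, 1)

Partition of {1..12} into 5 W_19-dot-orbits:

[[1, 4], [2, 5, 7, 8, 12], [3, 6, 10], [9], [11]]


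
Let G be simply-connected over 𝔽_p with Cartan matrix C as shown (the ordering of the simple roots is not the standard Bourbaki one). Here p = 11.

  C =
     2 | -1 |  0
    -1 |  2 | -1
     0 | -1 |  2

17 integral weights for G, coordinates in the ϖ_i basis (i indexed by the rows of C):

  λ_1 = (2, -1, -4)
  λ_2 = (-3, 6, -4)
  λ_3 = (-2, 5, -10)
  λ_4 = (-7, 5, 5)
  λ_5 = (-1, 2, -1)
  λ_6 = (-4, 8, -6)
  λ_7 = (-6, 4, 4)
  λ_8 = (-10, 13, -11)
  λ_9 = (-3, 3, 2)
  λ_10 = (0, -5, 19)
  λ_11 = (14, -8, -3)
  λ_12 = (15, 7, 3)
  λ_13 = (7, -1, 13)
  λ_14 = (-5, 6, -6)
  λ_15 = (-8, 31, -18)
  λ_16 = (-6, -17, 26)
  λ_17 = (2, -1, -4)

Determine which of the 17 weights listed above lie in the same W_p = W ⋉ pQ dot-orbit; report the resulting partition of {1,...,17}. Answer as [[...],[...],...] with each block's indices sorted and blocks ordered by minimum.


Dynkin diagram of C (from the 4 off-diagonal −1 entries): A_3.

Alcove-folded reps (p=11, 17 weights, presented ϖ-order):

  [1] (0, 3, 0) · [2] (2, 2, 3) · [3] (3, 1, 5) · [4] (5, 0, 5) · [5] (0, 3, 0) · [6] (3, 1, 5) · [7] (5, 0, 5) · [8] (1, 5, 2) · [9] (2, 2, 3) · [10] (1, 5, 2) · [11] (2, 2, 3) · [12] (3, 1, 5) · [13] (0, 3, 0) · [14] (2, 2, 3) · [15] (1, 4, 3) · [16] (5, 0, 5) · [17] (0, 3, 0)

Linkage partition of the 17 weights (6 classes, p=11):

[[1, 5, 13, 17], [2, 9, 11, 14], [3, 6, 12], [4, 7, 16], [8, 10], [15]]


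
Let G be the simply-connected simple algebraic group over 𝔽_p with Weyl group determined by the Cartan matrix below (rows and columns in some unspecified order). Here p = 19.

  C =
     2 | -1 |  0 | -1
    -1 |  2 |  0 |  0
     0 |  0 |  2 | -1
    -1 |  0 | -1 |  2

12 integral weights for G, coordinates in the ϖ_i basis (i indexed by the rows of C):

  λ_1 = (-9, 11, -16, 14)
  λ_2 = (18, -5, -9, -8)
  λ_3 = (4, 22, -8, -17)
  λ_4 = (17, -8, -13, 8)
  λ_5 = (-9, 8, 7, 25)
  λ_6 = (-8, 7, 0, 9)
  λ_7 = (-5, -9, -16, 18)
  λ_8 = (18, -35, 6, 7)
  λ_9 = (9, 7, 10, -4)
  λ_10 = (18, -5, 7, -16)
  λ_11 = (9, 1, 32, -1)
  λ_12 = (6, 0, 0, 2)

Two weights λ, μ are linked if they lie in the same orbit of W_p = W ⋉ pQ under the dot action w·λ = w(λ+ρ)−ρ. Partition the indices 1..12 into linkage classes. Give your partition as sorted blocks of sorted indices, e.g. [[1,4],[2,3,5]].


Cartan matrix: type A_4 (|W|=120); un-permuting the 4 rows.

Folding the 12 weights λ_j+ρ into Ā_19 (reps in the given 4-coord order):

    [1] (0, 4, 7, 8)
    [2] (0, 4, 7, 8)
    [3] (3, 4, 4, 7)
    [4] (7, 1, 1, 3)
    [5] (7, 1, 1, 3)
    [6] (7, 1, 1, 3)
    [7] (0, 4, 7, 8)
    [8] (0, 4, 7, 8)
    [9] (7, 1, 1, 3)
    [10] (0, 4, 7, 8)
    [11] (0, 5, 2, 7)
    [12] (7, 1, 1, 3)

Grouping the 12 weights by Ā_19-representative: 4 linkage classes.

[[1, 2, 7, 8, 10], [3], [4, 5, 6, 9, 12], [11]]


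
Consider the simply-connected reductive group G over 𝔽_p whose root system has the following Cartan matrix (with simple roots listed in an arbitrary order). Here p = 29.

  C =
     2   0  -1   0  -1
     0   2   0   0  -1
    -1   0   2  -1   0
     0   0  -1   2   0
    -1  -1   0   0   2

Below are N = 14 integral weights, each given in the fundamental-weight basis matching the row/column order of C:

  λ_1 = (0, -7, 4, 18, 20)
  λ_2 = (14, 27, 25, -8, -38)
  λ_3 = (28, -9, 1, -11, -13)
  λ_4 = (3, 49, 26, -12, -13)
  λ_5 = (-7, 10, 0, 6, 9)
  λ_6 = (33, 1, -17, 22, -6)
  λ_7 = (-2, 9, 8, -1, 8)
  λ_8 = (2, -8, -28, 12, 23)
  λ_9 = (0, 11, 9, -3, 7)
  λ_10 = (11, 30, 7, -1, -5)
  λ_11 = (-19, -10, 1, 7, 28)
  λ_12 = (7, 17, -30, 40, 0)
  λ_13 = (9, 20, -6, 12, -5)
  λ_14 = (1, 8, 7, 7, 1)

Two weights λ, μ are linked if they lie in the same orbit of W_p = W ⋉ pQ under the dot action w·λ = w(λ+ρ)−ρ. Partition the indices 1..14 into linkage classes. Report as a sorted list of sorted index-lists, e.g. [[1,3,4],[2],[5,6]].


Dynkin diagram of C (from the 8 off-diagonal −1 entries): A_5.

Ā_29 reps of the 14 weights (A_5, coords as presented):

  λ_1 → (1, 11, 5, 2, 4);  λ_2 → (14, 3, 5, 3, 3);  λ_3 → (1, 10, 8, 0, 8);  λ_4 → (2, 9, 8, 8, 2);  λ_5 → (1, 11, 5, 2, 4);  λ_6 → (6, 0, 11, 3, 7);  λ_7 → (1, 10, 8, 0, 8);  λ_8 → (6, 0, 11, 3, 7);  λ_9 → (1, 10, 8, 0, 8);  λ_10 → (2, 9, 8, 8, 2);  λ_11 → (2, 9, 8, 8, 2);  λ_12 → (1, 10, 8, 0, 8);  λ_13 → (1, 11, 5, 2, 4);  λ_14 → (2, 9, 8, 8, 2)

Linkage partition of the 14 weights (5 classes, p=29):

[[1, 5, 13], [2], [3, 7, 9, 12], [4, 10, 11, 14], [6, 8]]


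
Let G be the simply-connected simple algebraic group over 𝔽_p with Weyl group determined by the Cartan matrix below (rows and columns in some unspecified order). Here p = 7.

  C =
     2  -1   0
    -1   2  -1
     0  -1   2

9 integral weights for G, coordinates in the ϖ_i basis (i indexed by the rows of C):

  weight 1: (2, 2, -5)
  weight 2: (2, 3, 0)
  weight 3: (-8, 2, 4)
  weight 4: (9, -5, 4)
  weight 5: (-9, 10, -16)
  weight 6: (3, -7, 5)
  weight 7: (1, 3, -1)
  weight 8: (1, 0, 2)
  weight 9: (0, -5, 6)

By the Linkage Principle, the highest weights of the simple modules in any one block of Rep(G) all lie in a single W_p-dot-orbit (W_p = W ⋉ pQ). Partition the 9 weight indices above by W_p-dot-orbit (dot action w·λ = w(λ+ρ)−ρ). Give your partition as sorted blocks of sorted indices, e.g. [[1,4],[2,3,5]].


Dynkin diagram of C (from the 4 off-diagonal −1 entries): A_3.

λ_j+ρ reflected into Ā_7 (⟨·,θ^∨⟩≤7); 3-tuples as given:

  λ_1 → (2, 1, 3) · λ_2 → (2, 4, 0) · λ_3 → (2, 4, 0) · λ_4 → (2, 1, 3) · λ_5 → (2, 1, 3) · λ_6 → (2, 4, 0) · λ_7 → (2, 4, 0) · λ_8 → (2, 1, 3) · λ_9 → (3, 1, 3)

These 9 weights hit 3 W_7-dot-orbits; sizes (4, 4, 1):

[[1, 4, 5, 8], [2, 3, 6, 7], [9]]


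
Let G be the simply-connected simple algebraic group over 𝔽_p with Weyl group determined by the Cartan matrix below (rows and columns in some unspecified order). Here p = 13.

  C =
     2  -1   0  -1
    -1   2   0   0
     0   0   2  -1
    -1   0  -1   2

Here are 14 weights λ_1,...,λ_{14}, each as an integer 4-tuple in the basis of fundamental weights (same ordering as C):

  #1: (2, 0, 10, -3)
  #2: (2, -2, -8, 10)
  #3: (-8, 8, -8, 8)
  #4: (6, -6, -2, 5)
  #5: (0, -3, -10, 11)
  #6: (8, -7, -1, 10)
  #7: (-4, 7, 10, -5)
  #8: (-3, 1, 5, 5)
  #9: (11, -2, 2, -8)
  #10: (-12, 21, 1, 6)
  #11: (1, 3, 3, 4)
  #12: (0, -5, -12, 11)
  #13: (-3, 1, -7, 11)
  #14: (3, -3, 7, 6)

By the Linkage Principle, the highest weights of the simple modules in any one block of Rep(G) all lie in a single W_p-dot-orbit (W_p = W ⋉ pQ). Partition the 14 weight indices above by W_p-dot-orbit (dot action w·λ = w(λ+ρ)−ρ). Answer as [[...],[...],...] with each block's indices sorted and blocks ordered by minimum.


A_4 Cartan matrix, 4 simple roots permuted; ρ=(1,1,1,1).

Folding the 14 weights λ_j+ρ into Ā_13 (reps in the given 4-coord order):

  λ_1+ρ ↦ (1, 1, 9, 2) · λ_2+ρ ↦ (2, 0, 6, 4) · λ_3+ρ ↦ (2, 2, 2, 5) · λ_4+ρ ↦ (2, 5, 1, 5) · λ_5+ρ ↦ (1, 1, 9, 2) · λ_6+ρ ↦ (2, 0, 6, 4) · λ_7+ρ ↦ (4, 1, 4, 3) · λ_8+ρ ↦ (2, 0, 6, 4) · λ_9+ρ ↦ (4, 1, 4, 3) · λ_10+ρ ↦ (2, 2, 2, 5) · λ_11+ρ ↦ (2, 2, 2, 5) · λ_12+ρ ↦ (1, 1, 9, 2) · λ_13+ρ ↦ (2, 0, 6, 4) · λ_14+ρ ↦ (2, 2, 2, 5)

Grouping the 14 weights by Ā_13-representative: 5 linkage classes.

[[1, 5, 12], [2, 6, 8, 13], [3, 10, 11, 14], [4], [7, 9]]


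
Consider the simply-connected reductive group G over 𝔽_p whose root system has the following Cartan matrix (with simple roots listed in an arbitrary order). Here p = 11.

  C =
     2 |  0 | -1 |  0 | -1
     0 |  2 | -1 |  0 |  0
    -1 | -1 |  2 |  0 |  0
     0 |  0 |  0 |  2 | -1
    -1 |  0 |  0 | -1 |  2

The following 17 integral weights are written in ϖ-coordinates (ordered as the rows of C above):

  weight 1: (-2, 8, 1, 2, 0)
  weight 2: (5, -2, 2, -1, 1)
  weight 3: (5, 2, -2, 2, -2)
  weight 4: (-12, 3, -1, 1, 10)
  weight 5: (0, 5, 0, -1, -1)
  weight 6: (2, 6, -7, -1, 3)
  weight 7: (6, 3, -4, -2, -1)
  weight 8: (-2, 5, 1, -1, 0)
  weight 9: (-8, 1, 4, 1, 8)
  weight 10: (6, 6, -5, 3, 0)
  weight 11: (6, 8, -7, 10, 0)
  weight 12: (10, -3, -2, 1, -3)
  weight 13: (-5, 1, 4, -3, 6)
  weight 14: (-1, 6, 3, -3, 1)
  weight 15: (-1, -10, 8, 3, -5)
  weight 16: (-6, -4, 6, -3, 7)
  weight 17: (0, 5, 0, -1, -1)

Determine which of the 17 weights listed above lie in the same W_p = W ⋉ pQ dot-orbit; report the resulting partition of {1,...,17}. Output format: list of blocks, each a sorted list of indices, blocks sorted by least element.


Root system A_5: the 5×5 matrix C matches after relabeling.

Ā_11 reps of the 17 weights (A_5, coords as presented):

  λ_1+ρ ↦ (1, 6, 1, 0, 0) · λ_2+ρ ↦ (6, 1, 2, 0, 2) · λ_3+ρ ↦ (4, 2, 1, 2, 1) · λ_4+ρ ↦ (0, 5, 4, 0, 0) · λ_5+ρ ↦ (1, 6, 1, 0, 0) · λ_6+ρ ↦ (3, 1, 3, 0, 1) · λ_7+ρ ↦ (3, 1, 3, 0, 1) · λ_8+ρ ↦ (1, 6, 1, 0, 0) · λ_9+ρ ↦ (5, 0, 2, 2, 2) · λ_10+ρ ↦ (3, 1, 3, 0, 1) · λ_11+ρ ↦ (1, 6, 1, 0, 0) · λ_12+ρ ↦ (6, 1, 2, 0, 2) · λ_13+ρ ↦ (4, 2, 1, 2, 1) · λ_14+ρ ↦ (0, 5, 4, 0, 0) · λ_15+ρ ↦ (0, 5, 4, 0, 0) · λ_16+ρ ↦ (4, 2, 1, 2, 1) · λ_17+ρ ↦ (1, 6, 1, 0, 0)

6 distinct reps among the 17 weights ⇒ 6 W_11-linkage classes:

[[1, 5, 8, 11, 17], [2, 12], [3, 13, 16], [4, 14, 15], [6, 7, 10], [9]]


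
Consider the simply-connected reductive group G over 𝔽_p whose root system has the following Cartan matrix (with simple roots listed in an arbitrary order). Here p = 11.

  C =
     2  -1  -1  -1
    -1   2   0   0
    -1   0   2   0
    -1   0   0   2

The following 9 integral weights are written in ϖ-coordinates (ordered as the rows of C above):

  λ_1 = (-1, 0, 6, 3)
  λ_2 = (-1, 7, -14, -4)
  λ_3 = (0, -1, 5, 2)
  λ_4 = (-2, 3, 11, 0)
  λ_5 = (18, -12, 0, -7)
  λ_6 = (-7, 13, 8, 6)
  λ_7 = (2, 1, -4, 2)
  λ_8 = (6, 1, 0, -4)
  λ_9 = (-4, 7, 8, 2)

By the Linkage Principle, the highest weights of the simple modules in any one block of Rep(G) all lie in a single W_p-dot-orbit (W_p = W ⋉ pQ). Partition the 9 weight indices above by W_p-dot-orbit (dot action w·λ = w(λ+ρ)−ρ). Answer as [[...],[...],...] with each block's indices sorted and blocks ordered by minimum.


C ↔ D_4 under row/col permutation; |W(D_4)| = 192.

Alcove-folded reps (p=11, 9 weights, presented ϖ-order):

  λ_1+ρ ↦ (1, 0, 6, 3);  λ_2+ρ ↦ (0, 2, 3, 3);  λ_3+ρ ↦ (1, 0, 6, 3);  λ_4+ρ ↦ (1, 0, 6, 3);  λ_5+ρ ↦ (2, 0, 6, 1);  λ_6+ρ ↦ (1, 2, 1, 3);  λ_7+ρ ↦ (0, 2, 3, 3);  λ_8+ρ ↦ (1, 2, 1, 3);  λ_9+ρ ↦ (0, 2, 3, 3)

4 distinct reps among the 9 weights ⇒ 4 W_11-linkage classes:

[[1, 3, 4], [2, 7, 9], [5], [6, 8]]


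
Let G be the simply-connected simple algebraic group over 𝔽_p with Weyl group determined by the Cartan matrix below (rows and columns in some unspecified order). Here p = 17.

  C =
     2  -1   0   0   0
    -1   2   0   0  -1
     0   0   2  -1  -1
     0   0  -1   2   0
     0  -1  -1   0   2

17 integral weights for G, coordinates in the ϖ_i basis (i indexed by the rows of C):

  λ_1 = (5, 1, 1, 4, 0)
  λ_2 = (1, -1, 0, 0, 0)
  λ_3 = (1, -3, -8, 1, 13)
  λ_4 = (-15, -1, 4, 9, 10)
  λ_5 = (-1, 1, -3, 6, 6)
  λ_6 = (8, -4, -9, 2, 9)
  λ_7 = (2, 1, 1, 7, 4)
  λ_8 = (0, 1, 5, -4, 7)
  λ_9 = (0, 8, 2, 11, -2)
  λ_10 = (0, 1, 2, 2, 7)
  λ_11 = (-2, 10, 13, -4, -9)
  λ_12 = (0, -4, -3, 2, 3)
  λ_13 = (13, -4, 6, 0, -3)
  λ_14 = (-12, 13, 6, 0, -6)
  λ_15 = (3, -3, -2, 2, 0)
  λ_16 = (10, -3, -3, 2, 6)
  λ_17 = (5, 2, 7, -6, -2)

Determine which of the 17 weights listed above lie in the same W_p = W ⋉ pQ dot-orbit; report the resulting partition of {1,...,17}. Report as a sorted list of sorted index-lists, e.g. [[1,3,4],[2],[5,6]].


Dynkin diagram of C (from the 8 off-diagonal −1 entries): A_5.

Alcove-folded reps (p=17, 17 weights, presented ϖ-order):

  λ_1+ρ ↦ (6, 2, 2, 5, 1);  λ_2+ρ ↦ (2, 0, 1, 1, 1);  λ_3+ρ ↦ (0, 2, 2, 5, 5);  λ_4+ρ ↦ (9, 2, 2, 1, 3);  λ_5+ρ ↦ (0, 2, 2, 5, 5);  λ_6+ρ ↦ (6, 2, 2, 5, 1);  λ_7+ρ ↦ (0, 2, 2, 5, 5);  λ_8+ρ ↦ (1, 2, 3, 3, 8);  λ_9+ρ ↦ (6, 2, 2, 5, 1);  λ_10+ρ ↦ (1, 2, 3, 3, 8);  λ_11+ρ ↦ (1, 2, 3, 3, 8);  λ_12+ρ ↦ (2, 0, 1, 1, 1);  λ_13+ρ ↦ (9, 2, 2, 1, 3);  λ_14+ρ ↦ (9, 2, 2, 1, 3);  λ_15+ρ ↦ (2, 0, 1, 1, 1);  λ_16+ρ ↦ (9, 2, 2, 1, 3);  λ_17+ρ ↦ (6, 2, 2, 5, 1)

5 distinct reps among the 17 weights ⇒ 5 W_17-linkage classes:

[[1, 6, 9, 17], [2, 12, 15], [3, 5, 7], [4, 13, 14, 16], [8, 10, 11]]


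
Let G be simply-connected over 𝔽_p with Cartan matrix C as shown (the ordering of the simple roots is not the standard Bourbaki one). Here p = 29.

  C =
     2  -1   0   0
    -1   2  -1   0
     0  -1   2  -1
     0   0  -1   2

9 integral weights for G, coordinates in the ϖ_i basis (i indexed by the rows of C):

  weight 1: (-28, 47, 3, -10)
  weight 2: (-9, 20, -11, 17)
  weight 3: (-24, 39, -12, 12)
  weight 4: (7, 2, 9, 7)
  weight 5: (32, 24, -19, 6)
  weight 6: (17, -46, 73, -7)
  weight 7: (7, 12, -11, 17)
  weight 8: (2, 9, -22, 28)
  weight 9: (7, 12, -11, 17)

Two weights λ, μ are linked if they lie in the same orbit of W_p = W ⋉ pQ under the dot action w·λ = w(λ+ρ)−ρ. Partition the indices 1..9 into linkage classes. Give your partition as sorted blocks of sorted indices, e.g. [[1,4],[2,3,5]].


Root system A_4: the 4×4 matrix C matches after relabeling.

Each λ_j+ρ reduced to Ā_29; 4-tuples below use C's row order:

    λ_1+ρ ↦ (4, 2, 14, 5)
    λ_2+ρ ↦ (8, 3, 10, 8)
    λ_3+ρ ↦ (10, 6, 0, 11)
    λ_4+ρ ↦ (8, 3, 10, 8)
    λ_5+ρ ↦ (0, 4, 7, 7)
    λ_6+ρ ↦ (10, 6, 0, 11)
    λ_7+ρ ↦ (8, 3, 10, 8)
    λ_8+ρ ↦ (8, 3, 10, 8)
    λ_9+ρ ↦ (8, 3, 10, 8)

4 distinct reps among the 9 weights ⇒ 4 W_29-linkage classes:

[[1], [2, 4, 7, 8, 9], [3, 6], [5]]


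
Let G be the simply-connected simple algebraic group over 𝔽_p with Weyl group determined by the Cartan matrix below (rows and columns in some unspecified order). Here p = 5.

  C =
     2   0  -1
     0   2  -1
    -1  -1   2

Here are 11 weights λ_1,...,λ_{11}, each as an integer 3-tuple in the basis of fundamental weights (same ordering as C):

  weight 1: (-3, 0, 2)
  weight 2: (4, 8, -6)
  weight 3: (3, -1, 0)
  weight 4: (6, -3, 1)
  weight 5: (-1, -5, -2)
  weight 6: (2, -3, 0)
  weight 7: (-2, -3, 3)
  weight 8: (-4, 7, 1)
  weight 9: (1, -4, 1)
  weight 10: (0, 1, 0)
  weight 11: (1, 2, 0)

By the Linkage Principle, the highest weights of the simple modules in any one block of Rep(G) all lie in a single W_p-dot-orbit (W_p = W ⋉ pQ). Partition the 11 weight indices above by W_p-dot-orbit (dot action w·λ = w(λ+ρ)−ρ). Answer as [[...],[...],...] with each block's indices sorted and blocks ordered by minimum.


C ↔ A_3 under row/col permutation; |W(A_3)| = 24.

Ā_5 reps of the 11 weights (A_3, coords as presented):

  λ_1+ρ ↦ (2, 1, 1)
  λ_2+ρ ↦ (4, 0, 1)
  λ_3+ρ ↦ (4, 0, 1)
  λ_4+ρ ↦ (1, 0, 2)
  λ_5+ρ ↦ (4, 0, 1)
  λ_6+ρ ↦ (2, 1, 1)
  λ_7+ρ ↦ (1, 2, 1)
  λ_8+ρ ↦ (1, 0, 2)
  λ_9+ρ ↦ (1, 2, 1)
  λ_10+ρ ↦ (1, 2, 1)
  λ_11+ρ ↦ (1, 2, 1)

Linkage partition of the 11 weights (4 classes, p=5):

[[1, 6], [2, 3, 5], [4, 8], [7, 9, 10, 11]]


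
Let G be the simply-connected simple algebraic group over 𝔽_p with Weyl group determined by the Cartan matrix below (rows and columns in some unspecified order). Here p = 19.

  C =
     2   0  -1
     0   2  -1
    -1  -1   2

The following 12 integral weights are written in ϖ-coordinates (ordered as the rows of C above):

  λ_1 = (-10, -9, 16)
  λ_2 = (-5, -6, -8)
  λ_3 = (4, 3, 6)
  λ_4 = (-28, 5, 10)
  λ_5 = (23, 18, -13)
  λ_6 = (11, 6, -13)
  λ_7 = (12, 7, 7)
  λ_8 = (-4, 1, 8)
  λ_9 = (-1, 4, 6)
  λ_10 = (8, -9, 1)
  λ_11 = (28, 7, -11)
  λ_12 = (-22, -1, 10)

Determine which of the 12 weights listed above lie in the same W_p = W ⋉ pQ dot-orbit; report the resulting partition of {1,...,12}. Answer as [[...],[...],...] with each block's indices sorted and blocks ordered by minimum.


C ↔ A_3 under row/col permutation; |W(A_3)| = 24.

Each λ_j+ρ reduced to Ā_19; 3-tuples below use C's row order:

  [1] (9, 8, 0);  [2] (5, 4, 7);  [3] (5, 4, 7);  [4] (3, 2, 6);  [5] (0, 5, 7);  [6] (0, 5, 7);  [7] (3, 2, 6);  [8] (3, 2, 6);  [9] (0, 5, 7);  [10] (3, 2, 6);  [11] (9, 8, 0);  [12] (9, 8, 0)

Linkage partition of the 12 weights (4 classes, p=19):

[[1, 11, 12], [2, 3], [4, 7, 8, 10], [5, 6, 9]]


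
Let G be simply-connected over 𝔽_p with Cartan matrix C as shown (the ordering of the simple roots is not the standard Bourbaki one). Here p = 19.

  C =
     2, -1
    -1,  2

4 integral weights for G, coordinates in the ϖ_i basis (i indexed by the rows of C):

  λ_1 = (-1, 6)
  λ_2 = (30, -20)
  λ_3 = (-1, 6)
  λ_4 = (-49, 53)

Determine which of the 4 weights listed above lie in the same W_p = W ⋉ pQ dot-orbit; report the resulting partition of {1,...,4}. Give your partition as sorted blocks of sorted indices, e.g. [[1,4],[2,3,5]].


Type A_2, rank 2, |W|=6; reorder rows/cols to standard.

Alcove-folded reps (p=19, 4 weights, presented ϖ-order):

  λ_1 → (0, 7);  λ_2 → (0, 7);  λ_3 → (0, 7);  λ_4 → (6, 3)

Partition of {1..4} into 2 W_19-dot-orbits:

[[1, 2, 3], [4]]


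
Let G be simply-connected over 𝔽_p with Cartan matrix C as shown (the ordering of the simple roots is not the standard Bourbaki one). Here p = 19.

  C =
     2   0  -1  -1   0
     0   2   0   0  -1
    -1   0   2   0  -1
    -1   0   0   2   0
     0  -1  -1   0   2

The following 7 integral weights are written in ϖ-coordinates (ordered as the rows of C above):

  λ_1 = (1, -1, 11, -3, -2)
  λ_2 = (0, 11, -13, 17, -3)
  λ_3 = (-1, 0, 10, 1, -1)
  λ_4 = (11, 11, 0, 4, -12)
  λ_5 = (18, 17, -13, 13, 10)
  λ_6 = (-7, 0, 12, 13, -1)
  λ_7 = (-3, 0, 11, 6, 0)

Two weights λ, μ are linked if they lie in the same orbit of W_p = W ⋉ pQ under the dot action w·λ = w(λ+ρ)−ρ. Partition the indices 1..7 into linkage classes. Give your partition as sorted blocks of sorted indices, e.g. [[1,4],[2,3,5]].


Dynkin diagram of C (from the 8 off-diagonal −1 entries): A_5.

Folding the 7 weights λ_j+ρ into Ā_19 (reps in the given 5-coord order):

    λ_1 → (0, 1, 11, 2, 0)
    λ_2 → (2, 1, 10, 5, 1)
    λ_3 → (0, 1, 11, 2, 0)
    λ_4 → (2, 1, 10, 5, 1)
    λ_5 → (2, 1, 10, 5, 1)
    λ_6 → (6, 0, 5, 5, 2)
    λ_7 → (2, 1, 10, 5, 1)

The 7 indices split into 3 linkage classes (same alcove rep ⇔ same W_19-dot-orbit):

[[1, 3], [2, 4, 5, 7], [6]]


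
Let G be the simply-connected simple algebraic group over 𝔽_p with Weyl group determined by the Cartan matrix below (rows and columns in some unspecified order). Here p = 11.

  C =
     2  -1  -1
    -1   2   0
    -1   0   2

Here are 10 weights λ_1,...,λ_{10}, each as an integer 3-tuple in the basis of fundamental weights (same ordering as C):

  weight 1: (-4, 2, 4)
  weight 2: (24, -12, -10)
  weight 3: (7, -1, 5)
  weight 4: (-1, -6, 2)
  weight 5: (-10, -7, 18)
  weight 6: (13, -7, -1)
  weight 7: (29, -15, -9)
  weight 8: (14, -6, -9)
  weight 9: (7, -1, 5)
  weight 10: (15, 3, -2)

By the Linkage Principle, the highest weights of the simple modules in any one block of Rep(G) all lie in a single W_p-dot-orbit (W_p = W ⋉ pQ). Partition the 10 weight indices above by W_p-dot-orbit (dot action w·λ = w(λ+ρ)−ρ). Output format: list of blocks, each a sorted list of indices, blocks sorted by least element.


Dynkin diagram of C (from the 4 off-diagonal −1 entries): A_3.

Ā_11 reps of the 10 weights (A_3, coords as presented):

  λ_1+ρ ↦ (3, 0, 2) · λ_2+ρ ↦ (3, 0, 2) · λ_3+ρ ↦ (5, 3, 3) · λ_4+ρ ↦ (3, 0, 2) · λ_5+ρ ↦ (2, 1, 4) · λ_6+ρ ↦ (5, 3, 3) · λ_7+ρ ↦ (5, 3, 3) · λ_8+ρ ↦ (2, 1, 4) · λ_9+ρ ↦ (5, 3, 3) · λ_10+ρ ↦ (2, 1, 4)

Linkage partition of the 10 weights (3 classes, p=11):

[[1, 2, 4], [3, 6, 7, 9], [5, 8, 10]]


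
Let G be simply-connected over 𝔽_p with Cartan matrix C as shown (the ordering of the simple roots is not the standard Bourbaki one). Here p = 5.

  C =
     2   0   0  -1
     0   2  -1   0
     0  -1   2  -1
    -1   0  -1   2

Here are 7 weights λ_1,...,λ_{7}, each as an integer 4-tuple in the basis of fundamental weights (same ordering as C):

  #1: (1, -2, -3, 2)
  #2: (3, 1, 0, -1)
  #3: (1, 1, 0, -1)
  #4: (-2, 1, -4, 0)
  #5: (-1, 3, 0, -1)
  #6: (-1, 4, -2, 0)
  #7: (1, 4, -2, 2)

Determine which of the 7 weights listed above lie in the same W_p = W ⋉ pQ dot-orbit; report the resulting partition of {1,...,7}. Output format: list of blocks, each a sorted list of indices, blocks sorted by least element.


A_4 Cartan matrix, 4 simple roots permuted; ρ=(1,1,1,1).

Each λ_j+ρ reduced to Ā_5; 4-tuples below use C's row order:

  1: (2, 2, 1, 0) · 2: (2, 0, 1, 0) · 3: (2, 2, 1, 0) · 4: (2, 0, 1, 0) · 5: (0, 4, 1, 0) · 6: (0, 4, 1, 0) · 7: (2, 0, 1, 0)

These 7 weights hit 3 W_5-dot-orbits; sizes (2, 3, 2):

[[1, 3], [2, 4, 7], [5, 6]]


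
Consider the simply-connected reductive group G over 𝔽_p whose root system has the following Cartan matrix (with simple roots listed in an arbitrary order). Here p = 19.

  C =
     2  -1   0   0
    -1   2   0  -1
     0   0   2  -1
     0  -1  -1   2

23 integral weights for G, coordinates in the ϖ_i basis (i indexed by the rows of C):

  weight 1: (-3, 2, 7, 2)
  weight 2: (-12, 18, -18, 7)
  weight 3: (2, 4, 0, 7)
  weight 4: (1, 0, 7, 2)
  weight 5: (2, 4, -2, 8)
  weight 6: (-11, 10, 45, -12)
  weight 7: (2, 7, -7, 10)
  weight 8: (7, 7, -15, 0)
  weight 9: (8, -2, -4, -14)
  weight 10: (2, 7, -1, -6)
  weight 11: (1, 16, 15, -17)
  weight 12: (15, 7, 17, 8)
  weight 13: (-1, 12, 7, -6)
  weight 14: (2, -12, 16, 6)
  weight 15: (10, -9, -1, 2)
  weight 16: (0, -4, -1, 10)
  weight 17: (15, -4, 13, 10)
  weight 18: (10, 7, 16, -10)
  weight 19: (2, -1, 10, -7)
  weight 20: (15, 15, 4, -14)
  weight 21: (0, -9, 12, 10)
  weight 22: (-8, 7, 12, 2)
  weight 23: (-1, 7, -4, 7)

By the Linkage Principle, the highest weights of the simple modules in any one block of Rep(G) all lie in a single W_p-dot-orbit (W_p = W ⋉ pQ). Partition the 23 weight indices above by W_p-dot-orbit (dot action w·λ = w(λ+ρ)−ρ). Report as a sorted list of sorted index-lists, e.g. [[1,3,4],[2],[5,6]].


Root system A_4: the 4×4 matrix C matches after relabeling.

Folding the 23 weights λ_j+ρ into Ā_19 (reps in the given 4-coord order):

  [1] (2, 1, 8, 3) · [2] (2, 1, 0, 8) · [3] (3, 5, 1, 8) · [4] (2, 1, 8, 3) · [5] (3, 5, 1, 8) · [6] (2, 1, 0, 8) · [7] (0, 8, 3, 5) · [8] (3, 5, 1, 8) · [9] (3, 5, 1, 8) · [10] (3, 3, 5, 0) · [11] (2, 1, 0, 16) · [12] (3, 5, 1, 8) · [13] (0, 8, 3, 5) · [14] (2, 1, 8, 3) · [15] (3, 3, 5, 0) · [16] (2, 1, 0, 8) · [17] (3, 3, 5, 0) · [18] (2, 1, 0, 8) · [19] (3, 3, 5, 0) · [20] (3, 3, 5, 0) · [21] (2, 1, 8, 3) · [22] (2, 1, 8, 3) · [23] (0, 8, 3, 5)

Grouping the 23 weights by Ā_19-representative: 6 linkage classes.

[[1, 4, 14, 21, 22], [2, 6, 16, 18], [3, 5, 8, 9, 12], [7, 13, 23], [10, 15, 17, 19, 20], [11]]


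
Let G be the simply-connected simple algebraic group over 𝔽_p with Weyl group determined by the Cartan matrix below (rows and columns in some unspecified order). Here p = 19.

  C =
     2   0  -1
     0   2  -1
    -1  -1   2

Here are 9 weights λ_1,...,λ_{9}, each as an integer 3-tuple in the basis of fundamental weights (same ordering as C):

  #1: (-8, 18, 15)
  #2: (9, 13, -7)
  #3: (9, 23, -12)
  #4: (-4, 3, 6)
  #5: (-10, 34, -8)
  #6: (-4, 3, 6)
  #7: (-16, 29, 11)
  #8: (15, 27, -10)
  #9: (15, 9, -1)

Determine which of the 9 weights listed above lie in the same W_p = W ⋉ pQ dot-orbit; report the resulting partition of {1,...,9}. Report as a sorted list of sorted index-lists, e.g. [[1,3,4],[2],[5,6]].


Cartan matrix: type A_3 (|W|=24); un-permuting the 3 rows.

W_19-reps of the 9 weights in Ā_19 (same 3-coord order as C):

    λ_1 → (9, 3, 0)
    λ_2 → (4, 8, 6)
    λ_3 → (4, 8, 6)
    λ_4 → (3, 4, 4)
    λ_5 → (9, 3, 0)
    λ_6 → (3, 4, 4)
    λ_7 → (3, 4, 4)
    λ_8 → (9, 3, 0)
    λ_9 → (9, 3, 0)

Partition of {1..9} into 3 W_19-dot-orbits:

[[1, 5, 8, 9], [2, 3], [4, 6, 7]]


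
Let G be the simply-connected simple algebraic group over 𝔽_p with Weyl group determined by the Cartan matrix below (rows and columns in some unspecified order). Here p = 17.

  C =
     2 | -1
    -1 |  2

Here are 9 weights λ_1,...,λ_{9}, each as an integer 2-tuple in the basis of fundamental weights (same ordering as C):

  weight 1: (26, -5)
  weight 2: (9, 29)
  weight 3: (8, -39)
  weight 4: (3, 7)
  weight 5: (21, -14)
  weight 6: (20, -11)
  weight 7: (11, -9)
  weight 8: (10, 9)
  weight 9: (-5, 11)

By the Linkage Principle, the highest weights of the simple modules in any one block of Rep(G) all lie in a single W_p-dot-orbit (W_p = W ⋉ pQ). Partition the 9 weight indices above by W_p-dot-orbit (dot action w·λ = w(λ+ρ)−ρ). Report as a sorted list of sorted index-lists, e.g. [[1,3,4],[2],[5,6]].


A_2 Cartan matrix, 2 simple roots permuted; ρ=(1,1).

Each λ_j+ρ reduced to Ā_17; 2-tuples below use C's row order:

    [1] (7, 6)
    [2] (7, 6)
    [3] (4, 8)
    [4] (4, 8)
    [5] (4, 8)
    [6] (7, 6)
    [7] (4, 8)
    [8] (7, 6)
    [9] (4, 8)

Grouping the 9 weights by Ā_17-representative: 2 linkage classes.

[[1, 2, 6, 8], [3, 4, 5, 7, 9]]


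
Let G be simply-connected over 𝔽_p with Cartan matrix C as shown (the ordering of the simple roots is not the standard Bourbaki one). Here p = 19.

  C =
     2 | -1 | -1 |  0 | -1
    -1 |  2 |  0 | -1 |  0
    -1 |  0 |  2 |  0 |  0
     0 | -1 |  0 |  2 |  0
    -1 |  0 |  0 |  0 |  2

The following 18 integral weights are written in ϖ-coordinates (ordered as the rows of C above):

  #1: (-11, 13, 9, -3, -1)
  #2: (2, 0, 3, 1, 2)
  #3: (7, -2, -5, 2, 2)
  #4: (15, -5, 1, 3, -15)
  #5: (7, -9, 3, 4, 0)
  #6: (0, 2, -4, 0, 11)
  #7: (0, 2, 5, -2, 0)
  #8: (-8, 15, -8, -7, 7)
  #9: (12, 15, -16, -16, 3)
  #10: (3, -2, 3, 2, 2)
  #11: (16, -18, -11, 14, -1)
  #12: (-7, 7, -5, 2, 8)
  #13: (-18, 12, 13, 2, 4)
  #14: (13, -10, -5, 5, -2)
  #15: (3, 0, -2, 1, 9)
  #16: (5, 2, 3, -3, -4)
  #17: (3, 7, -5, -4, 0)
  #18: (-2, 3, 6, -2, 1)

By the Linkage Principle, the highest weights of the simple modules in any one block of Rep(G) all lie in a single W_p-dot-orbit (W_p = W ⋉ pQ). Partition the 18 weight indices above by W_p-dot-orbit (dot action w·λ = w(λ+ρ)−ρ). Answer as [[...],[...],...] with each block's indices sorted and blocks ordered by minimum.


Type D_5, rank 5, |W|=1920; reorder rows/cols to standard.

W_19-reps of the 18 weights in Ā_19 (same 5-coord order as C):

  λ_1 → (0, 2, 0, 2, 10)
  λ_2 → (3, 1, 4, 2, 3)
  λ_3 → (3, 1, 4, 2, 3)
  λ_4 → (2, 1, 0, 0, 12)
  λ_5 → (0, 5, 4, 3, 1)
  λ_6 → (2, 1, 1, 1, 10)
  λ_7 → (1, 2, 6, 1, 1)
  λ_8 → (3, 1, 4, 2, 3)
  λ_9 → (2, 1, 1, 1, 10)
  λ_10 → (3, 1, 4, 2, 3)
  λ_11 → (0, 2, 0, 2, 10)
  λ_12 → (1, 2, 6, 1, 1)
  λ_13 → (2, 1, 1, 1, 10)
  λ_14 → (0, 5, 4, 3, 1)
  λ_15 → (2, 1, 1, 1, 10)
  λ_16 → (3, 1, 4, 2, 3)
  λ_17 → (0, 5, 4, 3, 1)
  λ_18 → (1, 2, 6, 1, 1)

These 18 weights hit 6 W_19-dot-orbits; sizes (2, 5, 1, 3, 4, 3):

[[1, 11], [2, 3, 8, 10, 16], [4], [5, 14, 17], [6, 9, 13, 15], [7, 12, 18]]


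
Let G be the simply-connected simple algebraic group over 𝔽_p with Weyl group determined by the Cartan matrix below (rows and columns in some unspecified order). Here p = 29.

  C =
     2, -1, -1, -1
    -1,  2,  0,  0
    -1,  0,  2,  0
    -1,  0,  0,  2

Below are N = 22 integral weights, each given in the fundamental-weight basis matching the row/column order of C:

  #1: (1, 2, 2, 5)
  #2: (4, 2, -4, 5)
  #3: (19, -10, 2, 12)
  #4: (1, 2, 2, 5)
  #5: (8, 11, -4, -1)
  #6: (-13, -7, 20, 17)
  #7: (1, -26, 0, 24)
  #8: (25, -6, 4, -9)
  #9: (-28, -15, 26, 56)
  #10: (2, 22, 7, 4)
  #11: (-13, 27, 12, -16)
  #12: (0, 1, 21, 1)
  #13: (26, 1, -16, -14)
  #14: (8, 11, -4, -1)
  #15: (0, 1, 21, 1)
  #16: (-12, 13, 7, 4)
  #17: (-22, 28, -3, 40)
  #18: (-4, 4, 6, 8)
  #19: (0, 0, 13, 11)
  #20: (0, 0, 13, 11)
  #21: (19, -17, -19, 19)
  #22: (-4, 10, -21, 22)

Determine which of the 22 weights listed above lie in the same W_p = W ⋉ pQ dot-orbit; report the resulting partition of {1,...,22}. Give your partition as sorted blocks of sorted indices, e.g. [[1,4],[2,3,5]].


Root system D_4: the 4×4 matrix C matches after relabeling.

λ_j+ρ reflected into Ā_29 (⟨·,θ^∨⟩≤29); 4-tuples as given:

    λ_1 → (2, 3, 3, 6)
    λ_2 → (2, 3, 3, 6)
    λ_3 → (3, 2, 4, 6)
    λ_4 → (2, 3, 3, 6)
    λ_5 → (6, 12, 3, 0)
    λ_6 → (6, 12, 3, 0)
    λ_7 → (1, 2, 22, 2)
    λ_8 → (2, 3, 3, 6)
    λ_9 → (1, 1, 14, 12)
    λ_10 → (3, 13, 2, 5)
    λ_11 → (1, 1, 14, 12)
    λ_12 → (1, 2, 22, 2)
    λ_13 → (1, 1, 14, 12)
    λ_14 → (6, 12, 3, 0)
    λ_15 → (1, 2, 22, 2)
    λ_16 → (2, 3, 3, 6)
    λ_17 → (6, 12, 3, 0)
    λ_18 → (3, 2, 4, 6)
    λ_19 → (1, 1, 14, 12)
    λ_20 → (1, 1, 14, 12)
    λ_21 → (3, 2, 4, 6)
    λ_22 → (6, 12, 3, 0)

Partition of {1..22} into 6 W_29-dot-orbits:

[[1, 2, 4, 8, 16], [3, 18, 21], [5, 6, 14, 17, 22], [7, 12, 15], [9, 11, 13, 19, 20], [10]]


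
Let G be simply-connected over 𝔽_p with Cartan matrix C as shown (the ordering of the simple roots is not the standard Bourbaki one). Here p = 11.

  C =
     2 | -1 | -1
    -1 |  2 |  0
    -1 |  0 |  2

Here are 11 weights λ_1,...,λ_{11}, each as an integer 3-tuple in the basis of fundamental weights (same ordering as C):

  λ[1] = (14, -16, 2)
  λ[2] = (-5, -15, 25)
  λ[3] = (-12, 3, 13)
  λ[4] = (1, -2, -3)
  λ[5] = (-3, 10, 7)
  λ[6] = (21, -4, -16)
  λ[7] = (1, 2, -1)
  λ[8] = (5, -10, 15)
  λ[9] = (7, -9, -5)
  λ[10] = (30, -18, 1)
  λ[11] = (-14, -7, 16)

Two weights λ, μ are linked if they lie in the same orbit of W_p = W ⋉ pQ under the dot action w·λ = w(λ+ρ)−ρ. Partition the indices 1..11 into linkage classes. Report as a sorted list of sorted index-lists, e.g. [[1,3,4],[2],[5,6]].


Root system A_3: the 3×3 matrix C matches after relabeling.

W_11-reps of the 11 weights in Ā_11 (same 3-coord order as C):

  λ_1+ρ ↦ (4, 4, 0)
  λ_2+ρ ↦ (4, 4, 0)
  λ_3+ρ ↦ (4, 4, 0)
  λ_4+ρ ↦ (1, 0, 1)
  λ_5+ρ ↦ (2, 3, 0)
  λ_6+ρ ↦ (4, 4, 0)
  λ_7+ρ ↦ (2, 3, 0)
  λ_8+ρ ↦ (2, 3, 0)
  λ_9+ρ ↦ (4, 4, 0)
  λ_10+ρ ↦ (2, 3, 0)
  λ_11+ρ ↦ (2, 3, 4)

The 11 indices split into 4 linkage classes (same alcove rep ⇔ same W_11-dot-orbit):

[[1, 2, 3, 6, 9], [4], [5, 7, 8, 10], [11]]


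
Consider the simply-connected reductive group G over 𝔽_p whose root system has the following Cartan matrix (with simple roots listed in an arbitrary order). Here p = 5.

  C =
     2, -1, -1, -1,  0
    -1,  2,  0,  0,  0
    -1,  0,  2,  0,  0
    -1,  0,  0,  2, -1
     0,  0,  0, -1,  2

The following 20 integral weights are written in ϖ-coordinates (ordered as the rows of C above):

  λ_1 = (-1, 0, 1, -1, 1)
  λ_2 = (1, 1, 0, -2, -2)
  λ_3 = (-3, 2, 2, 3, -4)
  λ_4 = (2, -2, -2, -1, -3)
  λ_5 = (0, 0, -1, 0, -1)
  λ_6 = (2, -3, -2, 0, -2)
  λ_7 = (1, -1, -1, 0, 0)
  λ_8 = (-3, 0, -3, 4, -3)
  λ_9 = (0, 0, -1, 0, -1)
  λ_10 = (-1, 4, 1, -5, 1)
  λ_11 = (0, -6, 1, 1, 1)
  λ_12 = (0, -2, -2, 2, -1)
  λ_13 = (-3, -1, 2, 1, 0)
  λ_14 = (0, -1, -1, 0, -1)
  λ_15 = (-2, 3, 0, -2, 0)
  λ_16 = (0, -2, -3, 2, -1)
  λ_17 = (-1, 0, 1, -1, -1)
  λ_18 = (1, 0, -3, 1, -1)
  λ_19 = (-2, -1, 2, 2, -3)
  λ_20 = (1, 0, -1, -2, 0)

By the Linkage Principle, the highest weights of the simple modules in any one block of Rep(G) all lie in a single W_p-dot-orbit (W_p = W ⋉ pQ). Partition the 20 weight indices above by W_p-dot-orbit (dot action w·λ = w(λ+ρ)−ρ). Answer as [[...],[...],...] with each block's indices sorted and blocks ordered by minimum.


Root system D_5: the 5×5 matrix C matches after relabeling.

Alcove-folded reps (p=5, 20 weights, presented ϖ-order):

  λ_1+ρ ↦ (0, 1, 2, 0, 2)
  λ_2+ρ ↦ (0, 2, 1, 0, 1)
  λ_3+ρ ↦ (1, 0, 0, 1, 0)
  λ_4+ρ ↦ (1, 0, 0, 1, 0)
  λ_5+ρ ↦ (1, 1, 0, 1, 0)
  λ_6+ρ ↦ (0, 2, 1, 0, 1)
  λ_7+ρ ↦ (1, 0, 0, 1, 0)
  λ_8+ρ ↦ (1, 1, 0, 1, 0)
  λ_9+ρ ↦ (1, 1, 0, 1, 0)
  λ_10+ρ ↦ (0, 1, 2, 0, 0)
  λ_11+ρ ↦ (0, 1, 2, 0, 0)
  λ_12+ρ ↦ (1, 0, 0, 1, 0)
  λ_13+ρ ↦ (0, 2, 1, 0, 1)
  λ_14+ρ ↦ (1, 0, 0, 1, 0)
  λ_15+ρ ↦ (0, 2, 1, 0, 1)
  λ_16+ρ ↦ (1, 1, 0, 1, 0)
  λ_17+ρ ↦ (0, 1, 2, 0, 0)
  λ_18+ρ ↦ (0, 1, 2, 0, 0)
  λ_19+ρ ↦ (0, 1, 2, 0, 2)
  λ_20+ρ ↦ (1, 1, 0, 1, 0)

Grouping the 20 weights by Ā_5-representative: 5 linkage classes.

[[1, 19], [2, 6, 13, 15], [3, 4, 7, 12, 14], [5, 8, 9, 16, 20], [10, 11, 17, 18]]
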